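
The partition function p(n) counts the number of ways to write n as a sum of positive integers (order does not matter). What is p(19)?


Using the generating function prod_{k>=1} 1/(1-x^k), we compute p(19).
By dynamic programming over parts 1 through 19:
p(19) = 490

490


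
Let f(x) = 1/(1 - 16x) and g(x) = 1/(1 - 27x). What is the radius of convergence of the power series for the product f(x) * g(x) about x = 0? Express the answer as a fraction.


The radius of 1/(1 - 16x) is 1/16 (nearest singularity at x = 1/16), and the radius of 1/(1 - 27x) is 1/27.
The product f(x)*g(x) = 1/((1 - 16x)(1 - 27x)) has singularities at both 1/16 and 1/27, so its radius of convergence is the distance to the nearest one:
min(1/16, 1/27) = 1/27.

1/27


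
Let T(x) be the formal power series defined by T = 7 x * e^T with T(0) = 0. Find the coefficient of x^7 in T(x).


Apply the Lagrange inversion formula: if T = 7 x * phi(T) with phi(t) = e^t, then
[x^n] T = 7^n * (1/n) [t^(n-1)] phi(t)^n = 7^n * (1/n) [t^(n-1)] e^(n t) = 7^n * (1/n) * n^(n-1) / (n-1)! = 7^n * n^(n-1) / n!.
When c = 1 this is the Cayley count of rooted labeled trees on n vertices, divided by n!.
For n = 7: 7^7 * 7^6 / 7! = 823543 * 117649/5040 = 13841287201/720.

13841287201/720


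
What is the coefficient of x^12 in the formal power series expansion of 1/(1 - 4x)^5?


The general identity 1/(1 - c x)^r = sum_{k>=0} c^k C(k + r - 1, r - 1) x^k follows by substituting y = c x into 1/(1 - y)^r = sum_{k>=0} C(k + r - 1, r - 1) y^k.
For c = 4, r = 5, k = 12:
4^12 * C(16, 4) = 16777216 * 1820 = 30534533120.

30534533120


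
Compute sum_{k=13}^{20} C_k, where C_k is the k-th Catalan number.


C_13 through C_20: 742900, 2674440, 9694845, 35357670, 129644790, 477638700, 1767263190, 6564120420
Sum = 742900 + 2674440 + 9694845 + 35357670 + 129644790 + 477638700 + 1767263190 + 6564120420
= 8987136955

8987136955


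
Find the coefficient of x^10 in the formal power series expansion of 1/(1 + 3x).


Write 1/(1 + c x) = 1/(1 - (-c) x) and apply the geometric-series identity
1/(1 - y) = sum_{k>=0} y^k to get 1/(1 + c x) = sum_{k>=0} (-c)^k x^k.
So the coefficient of x^k is (-c)^k = (-1)^k * c^k.
Here c = 3 and k = 10:
(-3)^10 = 1 * 59049 = 59049

59049


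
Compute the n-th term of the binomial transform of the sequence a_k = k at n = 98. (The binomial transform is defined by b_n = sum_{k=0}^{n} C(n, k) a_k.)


With a_k = k, b_n = sum_{k=0}^{n} C(n, k) k. Using k * C(n, k) = n * C(n-1, k-1) gives b_n = n * sum_{k>=1} C(n-1, k-1) = n * 2^(n-1).
For n = 98: 98 * 2^97 = 98 * 158456325028528675187087900672 = 15528719852795810168334614265856.

15528719852795810168334614265856


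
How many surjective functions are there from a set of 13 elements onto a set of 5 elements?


By inclusion-exclusion on which target elements are missed, the number of surjections from an n-set onto a k-set is
surj(n, k) = sum_{j=0}^{k} (-1)^j C(k, j) (k - j)^n.
Equivalently surj(n, k) = k! * S(n, k), where S(n, k) is the Stirling number of the second kind.
For n = 13, k = 5:
S(13, 5) = 7508501, so
surj = 5! * 7508501 = 120 * 7508501 = 901020120.

901020120


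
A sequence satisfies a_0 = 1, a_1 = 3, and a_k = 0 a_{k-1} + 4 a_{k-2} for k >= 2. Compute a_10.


The characteristic equation is t^2 - 0 t - 4 = 0, with roots r_1 = 2 and r_2 = -2 (so c_1 = r_1 + r_2, c_2 = -r_1 r_2 as required).
One can use the closed form a_n = A r_1^n + B r_2^n, but direct iteration is more reliable:
a_0 = 1, a_1 = 3, a_2 = 4, a_3 = 12, a_4 = 16, a_5 = 48, a_6 = 64, a_7 = 192, a_8 = 256, a_9 = 768, a_10 = 1024.
So a_10 = 1024.

1024


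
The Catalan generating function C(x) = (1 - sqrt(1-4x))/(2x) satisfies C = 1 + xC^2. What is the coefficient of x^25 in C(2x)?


Substituting x -> 2x scales the n-th coefficient by 2^n, so [x^25] C(2x) = 2^25 * C_25.
C_25 = C(2*25, 25)/(26) = 126410606437752/26 = 4861946401452.
So 2^25 * 4861946401452 = 33554432 * 4861946401452 = 163139849915165835264.

163139849915165835264


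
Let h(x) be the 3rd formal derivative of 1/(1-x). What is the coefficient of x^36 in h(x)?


Differentiating 3 times: d^3/dx^3 [1/(1-x)] = 3!/(1-x)^4.
The expansion 1/(1-x)^4 = sum_{k>=0} C(k+3, 3) x^k, so the coefficient of x^n in 3!/(1-x)^4 is 3! * C(n+3, 3).
For n = 36: 6 * C(39, 3) = 6 * 9139 = 54834

54834


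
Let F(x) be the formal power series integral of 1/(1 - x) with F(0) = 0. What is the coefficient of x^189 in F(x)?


1/(1 - x) = sum_{k>=0} x^k. Integrating termwise and using F(0) = 0 gives
F(x) = sum_{k>=0} x^(k+1) / (k+1) = sum_{m>=1} x^m / m = -ln(1 - x).
So the coefficient of x^189 is 1/189 = 1/189.

1/189


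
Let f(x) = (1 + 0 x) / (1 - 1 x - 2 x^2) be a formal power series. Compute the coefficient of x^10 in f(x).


Write f(x) = sum_{k>=0} a_k x^k. Multiplying both sides by 1 - 1 x - 2 x^2 gives
(1 - 1 x - 2 x^2) sum_{k>=0} a_k x^k = 1 + 0 x.
Matching coefficients:
 x^0: a_0 = 1
 x^1: a_1 - 1 a_0 = 0  =>  a_1 = 1*1 + 0 = 1
 x^k (k >= 2): a_k = 1 a_{k-1} + 2 a_{k-2}.
Iterating: a_2 = 3, a_3 = 5, a_4 = 11, a_5 = 21, a_6 = 43, a_7 = 85, a_8 = 171, a_9 = 341, a_10 = 683.
So the coefficient of x^10 is 683.

683


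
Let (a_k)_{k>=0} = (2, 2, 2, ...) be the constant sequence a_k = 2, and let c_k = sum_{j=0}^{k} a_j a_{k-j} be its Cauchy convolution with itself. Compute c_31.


Since a_j = 2 for all j >= 0, the convolution sum becomes
c_k = sum_{j=0}^{k} 2 * 2 = 4 * (k + 1).
Equivalently, the generating function of (a_k) is 2/(1 - x) and its square is 4/(1 - x)^2 = sum_{k>=0} 4(k + 1) x^k.
For k = 31: 4 * 32 = 128.

128


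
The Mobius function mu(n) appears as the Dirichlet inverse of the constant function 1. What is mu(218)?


218 = 2 * 109 (all distinct primes).
mu(218) = (-1)^2 = 1

1


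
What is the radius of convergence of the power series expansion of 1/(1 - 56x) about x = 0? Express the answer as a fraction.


Expanding 1/(1 - 56x) = sum_{k>=0} 56^k x^k, the series converges when |56x| < 1, i.e., |x| < 1/56.
So the radius of convergence is 1/56 = 1/56.

1/56


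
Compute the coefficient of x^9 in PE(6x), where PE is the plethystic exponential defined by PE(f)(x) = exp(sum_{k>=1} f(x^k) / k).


With f(x) = 6x, the exponent is sum_{k>=1} 6 x^k / k = 6 * (-ln(1 - x)). Exponentiating:
PE(6x) = exp(-6 ln(1 - x)) = 1/(1 - x)^6.
By the negative binomial expansion, [x^n] 1/(1 - x)^6 = C(n + 5, 5).
For n = 9: C(14, 5) = 2002.

2002


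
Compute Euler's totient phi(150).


phi(n) counts integers in [1, n] coprime to n. Using the multiplicative formula phi(n) = n * prod_{p | n} (1 - 1/p):
150 = 2 * 3 * 5^2, so
phi(150) = 150 * (1 - 1/2) * (1 - 1/3) * (1 - 1/5) = 40.

40


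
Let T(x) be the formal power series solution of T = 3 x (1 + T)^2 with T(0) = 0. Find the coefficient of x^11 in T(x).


Apply the Lagrange inversion formula: if T = 3 x * phi(T) with phi(t) = (1 + t)^2, then [x^n] T = 3^n * (1/n) [t^(n-1)] phi(t)^n = 3^n * (1/n) [t^(n-1)] (1 + t)^(2n) = 3^n * (1/n) C(2n, n-1).
Using the identity C(2n, n-1) = C(2n, n) * n / (n+1), the unscaled factor equals C(2n, n) / (n+1) = C_n, the n-th Catalan number.
For n = 11: C_11 = C(22, 11) / 12 = 705432/12 = 58786.
With the 3^11 = 177147 factor, the coefficient is 177147 * 58786 = 10413763542.

10413763542


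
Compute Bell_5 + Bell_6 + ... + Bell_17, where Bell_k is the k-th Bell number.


Recall Bell_k counts set partitions of a k-set (with Bell_0 = 1 by convention).
Bell_5 through Bell_17: 52, 203, 877, 4140, 21147, 115975, 678570, 4213597, 27644437, 190899322, 1382958545, 10480142147, 82864869804
Sum = 52 + 203 + 877 + 4140 + 21147 + 115975 + 678570 + 4213597 + 27644437 + 190899322 + 1382958545 + 10480142147 + 82864869804 = 94951548816.

94951548816


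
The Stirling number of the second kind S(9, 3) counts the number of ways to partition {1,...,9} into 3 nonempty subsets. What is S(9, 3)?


Using the explicit formula S(n,k) = (1/k!) sum_{j=0}^{k} (-1)^(k-j) C(k,j) j^n:
S(9, 3) = 3025
Equivalently, S(n,k) is n! times the coefficient of x^n in the EGF (e^x - 1)^k / k!.

3025


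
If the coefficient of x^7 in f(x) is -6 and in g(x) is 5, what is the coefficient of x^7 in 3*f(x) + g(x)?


Scalar multiplication scales coefficients: 3 * -6 = -18.
Then add the g coefficient: -18 + 5
= -13

-13


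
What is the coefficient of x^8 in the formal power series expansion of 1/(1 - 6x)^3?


The general identity 1/(1 - c x)^r = sum_{k>=0} c^k C(k + r - 1, r - 1) x^k follows by substituting y = c x into 1/(1 - y)^r = sum_{k>=0} C(k + r - 1, r - 1) y^k.
For c = 6, r = 3, k = 8:
6^8 * C(10, 2) = 1679616 * 45 = 75582720.

75582720


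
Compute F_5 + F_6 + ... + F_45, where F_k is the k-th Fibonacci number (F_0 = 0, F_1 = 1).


Use the identity sum_{k=0}^{N} F_k = F_{N+2} - 1 (which follows from F_{k+2} - F_{k+1} = F_k). Then
sum_{k=5}^{45} F_k = (F_{47} - 1) - (F_{6} - 1) = F_{47} - F_{6}.
Computing: F_{47} = 2971215073, F_{6} = 8, so
Sum = 2971215073 - 8 = 2971215065.

2971215065


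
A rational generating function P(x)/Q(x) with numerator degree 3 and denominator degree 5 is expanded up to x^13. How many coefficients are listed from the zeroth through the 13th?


Expanding up to x^13 gives the coefficients for x^0, x^1, ..., x^13.
That is 13 + 1 = 14 coefficients in total.

14


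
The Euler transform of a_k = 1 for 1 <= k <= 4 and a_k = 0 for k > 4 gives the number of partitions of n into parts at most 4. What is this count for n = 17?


Partitions of 17 into parts at most 4:
Using generating function (1-x)^(-1)(1-x^2)^(-1)...(1-x^4)^(-1),
the coefficient of x^17 = 72

72


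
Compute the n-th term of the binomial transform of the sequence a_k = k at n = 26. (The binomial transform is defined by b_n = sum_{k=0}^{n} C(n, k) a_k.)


With a_k = k, b_n = sum_{k=0}^{n} C(n, k) k. Using k * C(n, k) = n * C(n-1, k-1) gives b_n = n * sum_{k>=1} C(n-1, k-1) = n * 2^(n-1).
For n = 26: 26 * 2^25 = 26 * 33554432 = 872415232.

872415232


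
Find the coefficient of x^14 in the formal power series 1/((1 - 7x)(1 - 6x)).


By partial fractions or Cauchy convolution:
The coefficient equals sum_{k=0}^{14} 7^k * 6^(14-k).
= 4277376525367

4277376525367


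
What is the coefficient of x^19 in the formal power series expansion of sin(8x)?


The Maclaurin series is sin(t) = sum_{k>=0} (-1)^k t^(2k+1) / (2k+1)!, so substituting t = 8x, only odd powers of x are nonzero, with coefficient of x^(2k+1) equal to (-1)^k 8^(2k+1) / (2k+1)!.
Write 19 = 2*9 + 1, giving the coefficient (-1)^9 * 8^19 / 19! = -144115188075855872/121645100408832000 = -2199023255552/1856156927625.

-2199023255552/1856156927625


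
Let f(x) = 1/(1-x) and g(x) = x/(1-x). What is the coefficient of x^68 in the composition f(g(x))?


First simplify the composition: f(g(x)) = 1/(1 - x/(1-x)) = (1-x)/((1-x) - x) = (1-x)/(1-2x).
Now extract the coefficient. Write (1-x)/(1-2x) = 1/(1-2x) - x/(1-2x).
The coefficient of x^n in 1/(1-2x) is 2^n, and in x/(1-2x) is 2^(n-1) (for n >= 1).
So the coefficient of x^68 is 2^68 - 2^67 = 295147905179352825856 - 147573952589676412928 = 147573952589676412928.

147573952589676412928


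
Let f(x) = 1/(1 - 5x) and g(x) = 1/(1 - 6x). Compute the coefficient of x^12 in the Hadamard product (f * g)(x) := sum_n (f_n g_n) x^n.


f has coefficients f_k = 5^k and g has coefficients g_k = 6^k, so the Hadamard product has coefficient (f*g)_k = 5^k * 6^k = 30^k.
For k = 12: 30^12 = 531441000000000000.

531441000000000000


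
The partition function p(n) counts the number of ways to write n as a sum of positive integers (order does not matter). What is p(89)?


Using the generating function prod_{k>=1} 1/(1-x^k), we compute p(89).
By dynamic programming over parts 1 through 89:
p(89) = 49995925

49995925


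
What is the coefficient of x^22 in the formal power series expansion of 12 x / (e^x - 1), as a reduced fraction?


The exponential generating function for Bernoulli numbers is
x / (e^x - 1) = sum_{k>=0} B_k x^k / k!.
So the coefficient of x^22 in 12 x / (e^x - 1) is 12 B_22 / 22!.
Computing: B_22 = 854513/138, 22! = 1124000727777607680000, giving
12 * 854513/138 / 1124000727777607680000 = 77683/1175091669949317120000.

77683/1175091669949317120000


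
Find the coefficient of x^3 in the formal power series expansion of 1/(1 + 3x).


Write 1/(1 + c x) = 1/(1 - (-c) x) and apply the geometric-series identity
1/(1 - y) = sum_{k>=0} y^k to get 1/(1 + c x) = sum_{k>=0} (-c)^k x^k.
So the coefficient of x^k is (-c)^k = (-1)^k * c^k.
Here c = 3 and k = 3:
(-3)^3 = -1 * 27 = -27

-27


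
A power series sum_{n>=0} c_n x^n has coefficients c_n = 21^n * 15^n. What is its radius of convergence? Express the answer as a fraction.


By the root test (Cauchy-Hadamard), the radius is R = 1 / limsup_n |c_n|^(1/n).
Here |c_n|^(1/n) = (21^n * 15^n)^(1/n) = 21 * 15 = 315 for all n.
So R = 1/315 = 1/315.

1/315


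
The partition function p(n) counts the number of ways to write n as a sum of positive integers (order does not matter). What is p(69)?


Using the generating function prod_{k>=1} 1/(1-x^k), we compute p(69).
By dynamic programming over parts 1 through 69:
p(69) = 3554345

3554345


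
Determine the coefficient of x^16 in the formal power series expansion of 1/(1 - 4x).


The geometric series identity gives 1/(1 - c x) = sum_{k>=0} c^k x^k, so the coefficient of x^k is c^k.
Here c = 4 and k = 16.
Computing: 4^16 = 4294967296

4294967296


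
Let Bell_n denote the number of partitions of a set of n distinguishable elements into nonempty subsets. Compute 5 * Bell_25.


Bell_25 can be computed from the Bell triangle or from Dobinski's identity Bell_n = (1/e) * sum_{k>=0} k^n / k!.
Computing Bell_25 = 4638590332229999353.
Then 5 * 4638590332229999353 = 23192951661149996765.

23192951661149996765


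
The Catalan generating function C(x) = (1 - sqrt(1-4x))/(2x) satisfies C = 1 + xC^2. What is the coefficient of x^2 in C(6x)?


Substituting x -> 6x scales the n-th coefficient by 6^n, so [x^2] C(6x) = 6^2 * C_2.
C_2 = C(2*2, 2)/(3) = 6/3 = 2.
So 6^2 * 2 = 36 * 2 = 72.

72


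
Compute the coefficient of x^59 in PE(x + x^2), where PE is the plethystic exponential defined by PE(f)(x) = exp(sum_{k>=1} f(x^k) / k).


With f(x) = x + x^2, the exponent is sum_{k>=1} (x^k + x^(2k)) / k = -ln(1 - x) - ln(1 - x^2). Exponentiating:
PE(x + x^2) = 1 / ((1 - x)(1 - x^2)).
This is the generating function for partitions of n into parts of size 1 or 2. The number of 2's can be any j in 0..29, and the rest are 1's, so
[x^59] = floor(59/2) + 1 = 30.

30


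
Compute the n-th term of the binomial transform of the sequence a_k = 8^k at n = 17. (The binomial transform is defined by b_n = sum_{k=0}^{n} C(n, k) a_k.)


With a_k = 8^k, b_n = sum_{k=0}^{n} C(n, k) 8^k = (1 + 8)^n by the binomial theorem.
For n = 17: (1 + 8)^17 = 9^17 = 16677181699666569.

16677181699666569


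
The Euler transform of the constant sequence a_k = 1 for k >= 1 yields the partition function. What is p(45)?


The Euler transform converts the sequence a_k = 1 into the number of integer partitions.
Using the recurrence or dynamic programming:
p(45) = 89134

89134


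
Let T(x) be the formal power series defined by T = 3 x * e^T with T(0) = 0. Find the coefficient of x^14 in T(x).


Apply the Lagrange inversion formula: if T = 3 x * phi(T) with phi(t) = e^t, then
[x^n] T = 3^n * (1/n) [t^(n-1)] phi(t)^n = 3^n * (1/n) [t^(n-1)] e^(n t) = 3^n * (1/n) * n^(n-1) / (n-1)! = 3^n * n^(n-1) / n!.
When c = 1 this is the Cayley count of rooted labeled trees on n vertices, divided by n!.
For n = 14: 3^14 * 14^13 / 14! = 4782969 * 793714773254144/87178291200 = 155678889129876/3575.

155678889129876/3575


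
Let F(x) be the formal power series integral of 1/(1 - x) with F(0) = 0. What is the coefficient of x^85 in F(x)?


1/(1 - x) = sum_{k>=0} x^k. Integrating termwise and using F(0) = 0 gives
F(x) = sum_{k>=0} x^(k+1) / (k+1) = sum_{m>=1} x^m / m = -ln(1 - x).
So the coefficient of x^85 is 1/85 = 1/85.

1/85


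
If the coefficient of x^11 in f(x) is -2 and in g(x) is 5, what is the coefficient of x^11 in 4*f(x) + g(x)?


Scalar multiplication scales coefficients: 4 * -2 = -8.
Then add the g coefficient: -8 + 5
= -3

-3


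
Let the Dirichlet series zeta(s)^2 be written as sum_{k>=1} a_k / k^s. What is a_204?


The Dirichlet convolution of the constant function 1 with itself gives (1 * 1)(k) = sum_{d | k} 1 = d(k), the number of positive divisors of k.
Since zeta(s) = sum_{k>=1} 1/k^s, we have zeta(s)^2 = sum_{k>=1} d(k)/k^s, so a_k = d(k).
For k = 204: the divisors are 1, 2, 3, 4, 6, 12, 17, 34, 51, 68, 102, 204.
Count = 12.

12


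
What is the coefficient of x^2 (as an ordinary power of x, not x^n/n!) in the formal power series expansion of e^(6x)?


The exponential series is e^y = sum_{k>=0} y^k / k!. Substituting y = 6x gives
e^(6x) = sum_{k>=0} 6^k x^k / k!.
So the coefficient of x^n is a^n/n! with a = 6, n = 2:
6^2 / 2! = 36/2 = 18

18


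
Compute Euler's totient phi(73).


phi(n) counts integers in [1, n] coprime to n. Using the multiplicative formula phi(n) = n * prod_{p | n} (1 - 1/p):
73 = 73, so
phi(73) = 73 * (1 - 1/73) = 72.

72


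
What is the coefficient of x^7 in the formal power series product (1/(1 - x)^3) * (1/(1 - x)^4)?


Combine the factors: (1/(1 - x)^3) * (1/(1 - x)^4) = 1/(1 - x)^7.
Then use 1/(1 - x)^r = sum_{k>=0} C(k + r - 1, r - 1) x^k with r = 7 and k = 7:
C(13, 6) = 1716.

1716


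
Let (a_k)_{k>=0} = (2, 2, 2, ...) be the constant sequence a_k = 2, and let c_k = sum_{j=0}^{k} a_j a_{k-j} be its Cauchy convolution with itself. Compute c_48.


Since a_j = 2 for all j >= 0, the convolution sum becomes
c_k = sum_{j=0}^{k} 2 * 2 = 4 * (k + 1).
Equivalently, the generating function of (a_k) is 2/(1 - x) and its square is 4/(1 - x)^2 = sum_{k>=0} 4(k + 1) x^k.
For k = 48: 4 * 49 = 196.

196


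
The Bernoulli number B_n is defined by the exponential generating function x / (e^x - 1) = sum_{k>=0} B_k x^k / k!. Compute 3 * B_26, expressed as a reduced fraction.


Bernoulli numbers can also be computed recursively via B_0 = 1 and sum_{j=0}^{m} C(m+1, j) B_j = 0 for m >= 1. Odd-index Bernoulli numbers vanish for k >= 3.
Computing B_26 = 8553103/6, so 3 * B_26 = 3 * 8553103/6 = 8553103/2.

8553103/2


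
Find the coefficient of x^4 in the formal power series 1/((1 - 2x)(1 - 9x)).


By partial fractions or Cauchy convolution:
The coefficient equals sum_{k=0}^{4} 2^k * 9^(4-k).
= 8431

8431


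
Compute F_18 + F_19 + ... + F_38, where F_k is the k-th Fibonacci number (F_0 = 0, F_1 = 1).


Use the identity sum_{k=0}^{N} F_k = F_{N+2} - 1 (which follows from F_{k+2} - F_{k+1} = F_k). Then
sum_{k=18}^{38} F_k = (F_{40} - 1) - (F_{19} - 1) = F_{40} - F_{19}.
Computing: F_{40} = 102334155, F_{19} = 4181, so
Sum = 102334155 - 4181 = 102329974.

102329974


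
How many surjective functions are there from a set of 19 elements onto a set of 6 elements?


By inclusion-exclusion on which target elements are missed, the number of surjections from an n-set onto a k-set is
surj(n, k) = sum_{j=0}^{k} (-1)^j C(k, j) (k - j)^n.
Equivalently surj(n, k) = k! * S(n, k), where S(n, k) is the Stirling number of the second kind.
For n = 19, k = 6:
S(19, 6) = 693081601779, so
surj = 6! * 693081601779 = 720 * 693081601779 = 499018753280880.

499018753280880


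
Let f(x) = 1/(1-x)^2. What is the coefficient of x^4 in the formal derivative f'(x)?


Differentiate: d/dx [ 1/(1-x)^r ] = r / (1-x)^(r+1).
Here r = 2, so f'(x) = 2 / (1-x)^3.
The expansion of 1/(1-x)^(r+1) has coefficient of x^n equal to C(n+r, r).
So the coefficient of x^4 in f'(x) is
2 * C(6, 2) = 2 * 15 = 30

30


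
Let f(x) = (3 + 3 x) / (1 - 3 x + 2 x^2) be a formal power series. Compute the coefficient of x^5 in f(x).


Write f(x) = sum_{k>=0} a_k x^k. Multiplying both sides by 1 - 3 x + 2 x^2 gives
(1 - 3 x + 2 x^2) sum_{k>=0} a_k x^k = 3 + 3 x.
Matching coefficients:
 x^0: a_0 = 3
 x^1: a_1 - 3 a_0 = 3  =>  a_1 = 3*3 + 3 = 12
 x^k (k >= 2): a_k = 3 a_{k-1} - 2 a_{k-2}.
Iterating: a_2 = 30, a_3 = 66, a_4 = 138, a_5 = 282.
So the coefficient of x^5 is 282.

282


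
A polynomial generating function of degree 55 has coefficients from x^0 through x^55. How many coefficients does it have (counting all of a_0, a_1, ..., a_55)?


A polynomial of degree 55 takes the form a_0 + a_1 x + ... + a_55 x^55.
The number of coefficients is 55 + 1 = 56.

56


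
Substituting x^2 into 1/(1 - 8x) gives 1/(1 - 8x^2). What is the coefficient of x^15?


Since 1/(1 - 8x^2) only has even powers of x,
the coefficient of x^15 (odd) is 0.

0


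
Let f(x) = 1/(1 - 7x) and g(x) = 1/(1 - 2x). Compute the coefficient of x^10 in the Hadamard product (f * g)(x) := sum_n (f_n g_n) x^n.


f has coefficients f_k = 7^k and g has coefficients g_k = 2^k, so the Hadamard product has coefficient (f*g)_k = 7^k * 2^k = 14^k.
For k = 10: 14^10 = 289254654976.

289254654976


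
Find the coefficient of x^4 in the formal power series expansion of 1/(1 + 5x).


Write 1/(1 + c x) = 1/(1 - (-c) x) and apply the geometric-series identity
1/(1 - y) = sum_{k>=0} y^k to get 1/(1 + c x) = sum_{k>=0} (-c)^k x^k.
So the coefficient of x^k is (-c)^k = (-1)^k * c^k.
Here c = 5 and k = 4:
(-5)^4 = 1 * 625 = 625

625


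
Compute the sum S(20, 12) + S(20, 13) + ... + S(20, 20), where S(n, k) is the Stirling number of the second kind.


By definition, S(n, k) counts partitions of an n-set into exactly k nonempty blocks.
Computing row n = 20 for k = 12..20:
S(20, k): 411016633391, 61068660380, 6302524580, 452329200, 22350954, 741285, 15675, 190, 1
Sum = 478863255656.

478863255656


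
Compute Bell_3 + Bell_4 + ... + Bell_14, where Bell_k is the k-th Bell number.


Recall Bell_k counts set partitions of a k-set (with Bell_0 = 1 by convention).
Bell_3 through Bell_14: 5, 15, 52, 203, 877, 4140, 21147, 115975, 678570, 4213597, 27644437, 190899322
Sum = 5 + 15 + 52 + 203 + 877 + 4140 + 21147 + 115975 + 678570 + 4213597 + 27644437 + 190899322 = 223578340.

223578340


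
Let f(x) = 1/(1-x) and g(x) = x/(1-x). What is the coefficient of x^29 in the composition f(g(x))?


First simplify the composition: f(g(x)) = 1/(1 - x/(1-x)) = (1-x)/((1-x) - x) = (1-x)/(1-2x).
Now extract the coefficient. Write (1-x)/(1-2x) = 1/(1-2x) - x/(1-2x).
The coefficient of x^n in 1/(1-2x) is 2^n, and in x/(1-2x) is 2^(n-1) (for n >= 1).
So the coefficient of x^29 is 2^29 - 2^28 = 536870912 - 268435456 = 268435456.

268435456


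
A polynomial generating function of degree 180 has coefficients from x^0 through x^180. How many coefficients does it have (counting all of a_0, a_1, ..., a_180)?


A polynomial of degree 180 takes the form a_0 + a_1 x + ... + a_180 x^180.
The number of coefficients is 180 + 1 = 181.

181


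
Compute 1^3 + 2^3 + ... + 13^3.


This power sum has a closed form given by Faulhaber's formula
sum_{k=1}^{m} k^p = (1 / (p + 1)) * sum_{j=0}^{p} C(p + 1, j) B_j m^(p + 1 - j),
but for small m direct computation is fastest:
1 + 8 + 27 + 64 + 125 + 216 + 343 + 512 + 729 + 1000 + 1331 + 1728 + 2197 = 8281.

8281


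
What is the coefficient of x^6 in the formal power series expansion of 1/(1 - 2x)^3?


The general identity 1/(1 - c x)^r = sum_{k>=0} c^k C(k + r - 1, r - 1) x^k follows by substituting y = c x into 1/(1 - y)^r = sum_{k>=0} C(k + r - 1, r - 1) y^k.
For c = 2, r = 3, k = 6:
2^6 * C(8, 2) = 64 * 28 = 1792.

1792


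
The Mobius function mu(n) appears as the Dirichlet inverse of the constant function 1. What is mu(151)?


151 = 151 (all distinct primes).
mu(151) = (-1)^1 = -1

-1


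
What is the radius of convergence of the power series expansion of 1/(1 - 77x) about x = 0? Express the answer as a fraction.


Expanding 1/(1 - 77x) = sum_{k>=0} 77^k x^k, the series converges when |77x| < 1, i.e., |x| < 1/77.
So the radius of convergence is 1/77 = 1/77.

1/77


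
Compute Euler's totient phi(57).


phi(n) counts integers in [1, n] coprime to n. Using the multiplicative formula phi(n) = n * prod_{p | n} (1 - 1/p):
57 = 3 * 19, so
phi(57) = 57 * (1 - 1/3) * (1 - 1/19) = 36.

36


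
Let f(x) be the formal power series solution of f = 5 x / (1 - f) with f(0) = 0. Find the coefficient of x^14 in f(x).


Apply Lagrange inversion: f = 5 x * phi(f) with phi(t) = 1/(1 - t), so
[x^n] f = 5^n * (1/n) [t^(n-1)] phi(t)^n = 5^n * (1/n) [t^(n-1)] (1 - t)^(-n) = 5^n * (1/n) C(2n - 2, n - 1) = 5^n * C_{n-1}.
For n = 14: C_13 = C(26, 13) / 14 = 10400600/14 = 742900.
With the 5^14 = 6103515625 factor, the coefficient is 6103515625 * 742900 = 4534301757812500.

4534301757812500


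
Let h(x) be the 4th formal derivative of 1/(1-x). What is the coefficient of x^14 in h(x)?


Differentiating 4 times: d^4/dx^4 [1/(1-x)] = 4!/(1-x)^5.
The expansion 1/(1-x)^5 = sum_{k>=0} C(k+4, 4) x^k, so the coefficient of x^n in 4!/(1-x)^5 is 4! * C(n+4, 4).
For n = 14: 24 * C(18, 4) = 24 * 3060 = 73440

73440


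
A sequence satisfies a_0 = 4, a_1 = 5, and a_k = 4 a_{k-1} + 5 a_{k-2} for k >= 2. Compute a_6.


The characteristic equation is t^2 - 4 t - 5 = 0, with roots r_1 = 5 and r_2 = -1 (so c_1 = r_1 + r_2, c_2 = -r_1 r_2 as required).
One can use the closed form a_n = A r_1^n + B r_2^n, but direct iteration is more reliable:
a_0 = 4, a_1 = 5, a_2 = 40, a_3 = 185, a_4 = 940, a_5 = 4685, a_6 = 23440.
So a_6 = 23440.

23440


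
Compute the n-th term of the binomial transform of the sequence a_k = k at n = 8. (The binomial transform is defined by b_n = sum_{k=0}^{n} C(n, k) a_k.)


With a_k = k, b_n = sum_{k=0}^{n} C(n, k) k. Using k * C(n, k) = n * C(n-1, k-1) gives b_n = n * sum_{k>=1} C(n-1, k-1) = n * 2^(n-1).
For n = 8: 8 * 2^7 = 8 * 128 = 1024.

1024


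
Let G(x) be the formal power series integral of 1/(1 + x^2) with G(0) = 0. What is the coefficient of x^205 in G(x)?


1/(1 + x^2) = sum_{j>=0} (-1)^j x^(2j). Integrating termwise with G(0) = 0:
G(x) = sum_{j>=0} (-1)^j x^(2j+1) / (2j+1) = arctan(x).
Only odd powers are nonzero. For x^205 write 205 = 2*102 + 1, giving
(-1)^102 / 205 = 1/205 = 1/205.

1/205


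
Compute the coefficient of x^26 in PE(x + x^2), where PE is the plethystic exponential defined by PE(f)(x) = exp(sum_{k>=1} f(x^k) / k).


With f(x) = x + x^2, the exponent is sum_{k>=1} (x^k + x^(2k)) / k = -ln(1 - x) - ln(1 - x^2). Exponentiating:
PE(x + x^2) = 1 / ((1 - x)(1 - x^2)).
This is the generating function for partitions of n into parts of size 1 or 2. The number of 2's can be any j in 0..13, and the rest are 1's, so
[x^26] = floor(26/2) + 1 = 14.

14


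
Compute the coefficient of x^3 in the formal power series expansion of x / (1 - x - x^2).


Let f(x) = sum_{k>=0} a_k x^k. Multiplying f(x) * (1 - x - x^2) = x and matching coefficients gives a_0 = 0, a_1 = 1, and a_k = a_{k-1} + a_{k-2} for k >= 2. These are the Fibonacci numbers F_k.
Iterating from F_0 = 0, F_1 = 1:
F_0=0, F_1=1, F_2=1, F_3=2
F_3 = 2.

2


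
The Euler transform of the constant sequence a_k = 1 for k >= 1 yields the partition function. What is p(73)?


The Euler transform converts the sequence a_k = 1 into the number of integer partitions.
Using the recurrence or dynamic programming:
p(73) = 6185689

6185689


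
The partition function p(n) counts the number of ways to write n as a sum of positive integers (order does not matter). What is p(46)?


Using the generating function prod_{k>=1} 1/(1-x^k), we compute p(46).
By dynamic programming over parts 1 through 46:
p(46) = 105558

105558


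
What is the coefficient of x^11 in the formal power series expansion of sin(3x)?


The Maclaurin series is sin(t) = sum_{k>=0} (-1)^k t^(2k+1) / (2k+1)!, so substituting t = 3x, only odd powers of x are nonzero, with coefficient of x^(2k+1) equal to (-1)^k 3^(2k+1) / (2k+1)!.
Write 11 = 2*5 + 1, giving the coefficient (-1)^5 * 3^11 / 11! = -177147/39916800 = -2187/492800.

-2187/492800


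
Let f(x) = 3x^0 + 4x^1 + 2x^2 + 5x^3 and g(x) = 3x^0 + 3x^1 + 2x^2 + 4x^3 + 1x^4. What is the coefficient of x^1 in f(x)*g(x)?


Cauchy product at x^1:
3*3 + 4*3
= 21

21


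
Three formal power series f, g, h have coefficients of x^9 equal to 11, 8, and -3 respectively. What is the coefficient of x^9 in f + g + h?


Series addition is componentwise:
11 + 8 + -3
= 16

16


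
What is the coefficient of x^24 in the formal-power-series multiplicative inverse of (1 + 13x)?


The inverse is 1/(1 + 13x). Apply the geometric identity 1/(1 - y) = sum_{k>=0} y^k with y = -13x:
1/(1 + 13x) = sum_{k>=0} (-13)^k x^k.
So the coefficient of x^24 is (-13)^24 = 542800770374370512771595361.

542800770374370512771595361


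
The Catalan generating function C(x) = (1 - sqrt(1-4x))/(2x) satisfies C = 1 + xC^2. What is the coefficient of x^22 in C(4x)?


Substituting x -> 4x scales the n-th coefficient by 4^n, so [x^22] C(4x) = 4^22 * C_22.
C_22 = C(2*22, 22)/(23) = 2104098963720/23 = 91482563640.
So 4^22 * 91482563640 = 17592186044416 * 91482563640 = 1609378279375006586634240.

1609378279375006586634240


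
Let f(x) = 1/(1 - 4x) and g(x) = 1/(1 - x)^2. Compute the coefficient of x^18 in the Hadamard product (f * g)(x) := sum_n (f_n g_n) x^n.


f has coefficients f_k = 4^k. For g = 1/(1 - x)^2 the coefficient is g_k = C(k + 1, 1) = k + 1. The Hadamard coefficient is (f * g)_k = 4^k * (k + 1).
For k = 18: 4^18 * 19 = 68719476736 * 19 = 1305670057984.

1305670057984


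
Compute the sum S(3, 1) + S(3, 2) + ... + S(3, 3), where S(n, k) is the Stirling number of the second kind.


By definition, S(n, k) counts partitions of an n-set into exactly k nonempty blocks.
Computing row n = 3 for k = 1..3:
S(3, k): 1, 3, 1
Sum = 5. (This equals Bell_3 since the sum runs over all k.)

5


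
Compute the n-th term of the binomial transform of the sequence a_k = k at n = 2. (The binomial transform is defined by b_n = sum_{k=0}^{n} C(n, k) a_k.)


With a_k = k, b_n = sum_{k=0}^{n} C(n, k) k. Using k * C(n, k) = n * C(n-1, k-1) gives b_n = n * sum_{k>=1} C(n-1, k-1) = n * 2^(n-1).
For n = 2: 2 * 2^1 = 2 * 2 = 4.

4


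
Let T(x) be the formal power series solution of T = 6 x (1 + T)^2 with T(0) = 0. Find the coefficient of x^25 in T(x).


Apply the Lagrange inversion formula: if T = 6 x * phi(T) with phi(t) = (1 + t)^2, then [x^n] T = 6^n * (1/n) [t^(n-1)] phi(t)^n = 6^n * (1/n) [t^(n-1)] (1 + t)^(2n) = 6^n * (1/n) C(2n, n-1).
Using the identity C(2n, n-1) = C(2n, n) * n / (n+1), the unscaled factor equals C(2n, n) / (n+1) = C_n, the n-th Catalan number.
For n = 25: C_25 = C(50, 25) / 26 = 126410606437752/26 = 4861946401452.
With the 6^25 = 28430288029929701376 factor, the coefficient is 28430288029929701376 * 4861946401452 = 138226536579360582077576172797952.

138226536579360582077576172797952


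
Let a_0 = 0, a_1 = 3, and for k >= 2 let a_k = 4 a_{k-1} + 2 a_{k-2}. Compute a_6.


Iterating the recurrence forward:
a_0 = 0
a_1 = 3
a_2 = 4*3 + 2*0 = 12
a_3 = 4*12 + 2*3 = 54
a_4 = 4*54 + 2*12 = 240
a_5 = 4*240 + 2*54 = 1068
a_6 = 4*1068 + 2*240 = 4752
So a_6 = 4752.

4752


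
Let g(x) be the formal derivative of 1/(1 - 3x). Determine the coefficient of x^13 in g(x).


Differentiate termwise: d/dx sum_{k>=0} 3^k x^k = sum_{k>=1} k 3^k x^(k-1) = sum_{j>=0} (j+1) 3^(j+1) x^j.
Equivalently, d/dx [1/(1 - 3x)] = 3/(1 - 3x)^2.
For j = 13: 14 * 3^14 = 14 * 4782969 = 66961566.

66961566


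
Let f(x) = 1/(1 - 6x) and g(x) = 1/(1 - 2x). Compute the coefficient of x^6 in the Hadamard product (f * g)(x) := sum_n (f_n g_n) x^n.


f has coefficients f_k = 6^k and g has coefficients g_k = 2^k, so the Hadamard product has coefficient (f*g)_k = 6^k * 2^k = 12^k.
For k = 6: 12^6 = 2985984.

2985984


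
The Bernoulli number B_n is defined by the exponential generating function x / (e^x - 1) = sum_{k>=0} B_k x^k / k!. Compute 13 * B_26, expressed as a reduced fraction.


Bernoulli numbers can also be computed recursively via B_0 = 1 and sum_{j=0}^{m} C(m+1, j) B_j = 0 for m >= 1. Odd-index Bernoulli numbers vanish for k >= 3.
Computing B_26 = 8553103/6, so 13 * B_26 = 13 * 8553103/6 = 111190339/6.

111190339/6


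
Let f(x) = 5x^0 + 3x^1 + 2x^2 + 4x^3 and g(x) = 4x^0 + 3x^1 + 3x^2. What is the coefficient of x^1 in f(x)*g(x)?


Cauchy product at x^1:
5*3 + 3*4
= 27

27


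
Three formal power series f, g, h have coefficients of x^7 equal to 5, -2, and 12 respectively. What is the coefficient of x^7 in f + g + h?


Series addition is componentwise:
5 + -2 + 12
= 15

15


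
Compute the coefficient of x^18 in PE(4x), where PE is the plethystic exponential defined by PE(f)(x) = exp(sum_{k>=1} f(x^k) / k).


With f(x) = 4x, the exponent is sum_{k>=1} 4 x^k / k = 4 * (-ln(1 - x)). Exponentiating:
PE(4x) = exp(-4 ln(1 - x)) = 1/(1 - x)^4.
By the negative binomial expansion, [x^n] 1/(1 - x)^4 = C(n + 3, 3).
For n = 18: C(21, 3) = 1330.

1330


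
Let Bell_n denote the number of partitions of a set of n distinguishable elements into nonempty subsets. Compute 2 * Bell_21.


Bell_21 can be computed from the Bell triangle or from Dobinski's identity Bell_n = (1/e) * sum_{k>=0} k^n / k!.
Computing Bell_21 = 474869816156751.
Then 2 * 474869816156751 = 949739632313502.

949739632313502


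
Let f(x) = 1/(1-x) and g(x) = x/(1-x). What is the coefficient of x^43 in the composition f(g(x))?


First simplify the composition: f(g(x)) = 1/(1 - x/(1-x)) = (1-x)/((1-x) - x) = (1-x)/(1-2x).
Now extract the coefficient. Write (1-x)/(1-2x) = 1/(1-2x) - x/(1-2x).
The coefficient of x^n in 1/(1-2x) is 2^n, and in x/(1-2x) is 2^(n-1) (for n >= 1).
So the coefficient of x^43 is 2^43 - 2^42 = 8796093022208 - 4398046511104 = 4398046511104.

4398046511104


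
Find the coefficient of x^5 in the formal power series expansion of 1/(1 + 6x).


Write 1/(1 + c x) = 1/(1 - (-c) x) and apply the geometric-series identity
1/(1 - y) = sum_{k>=0} y^k to get 1/(1 + c x) = sum_{k>=0} (-c)^k x^k.
So the coefficient of x^k is (-c)^k = (-1)^k * c^k.
Here c = 6 and k = 5:
(-6)^5 = -1 * 7776 = -7776

-7776


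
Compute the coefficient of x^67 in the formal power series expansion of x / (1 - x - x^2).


Let f(x) = sum_{k>=0} a_k x^k. Multiplying f(x) * (1 - x - x^2) = x and matching coefficients gives a_0 = 0, a_1 = 1, and a_k = a_{k-1} + a_{k-2} for k >= 2. These are the Fibonacci numbers F_k.
Iterating from F_0 = 0, F_1 = 1:
F_0=0, F_1=1, F_2=1, F_3=2, F_4=3, F_5=5, F_6=8, F_7=13, F_8=21, F_9=34, ...
F_67 = 44945570212853.

44945570212853


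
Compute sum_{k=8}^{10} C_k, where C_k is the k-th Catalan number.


C_8 through C_10: 1430, 4862, 16796
Sum = 1430 + 4862 + 16796
= 23088

23088


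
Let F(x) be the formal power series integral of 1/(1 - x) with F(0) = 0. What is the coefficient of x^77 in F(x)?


1/(1 - x) = sum_{k>=0} x^k. Integrating termwise and using F(0) = 0 gives
F(x) = sum_{k>=0} x^(k+1) / (k+1) = sum_{m>=1} x^m / m = -ln(1 - x).
So the coefficient of x^77 is 1/77 = 1/77.

1/77


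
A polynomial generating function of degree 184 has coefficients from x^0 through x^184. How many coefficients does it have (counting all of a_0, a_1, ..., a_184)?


A polynomial of degree 184 takes the form a_0 + a_1 x + ... + a_184 x^184.
The number of coefficients is 184 + 1 = 185.

185


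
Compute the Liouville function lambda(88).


The Liouville function is lambda(k) = (-1)^Omega(k), where Omega(k) counts the prime factors of k with multiplicity.
Factoring: 88 = 2 * 2 * 2 * 11, so Omega(88) = 4.
lambda(88) = (-1)^4 = 1.

1


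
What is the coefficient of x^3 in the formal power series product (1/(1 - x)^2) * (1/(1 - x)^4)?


Combine the factors: (1/(1 - x)^2) * (1/(1 - x)^4) = 1/(1 - x)^6.
Then use 1/(1 - x)^r = sum_{k>=0} C(k + r - 1, r - 1) x^k with r = 6 and k = 3:
C(8, 5) = 56.

56


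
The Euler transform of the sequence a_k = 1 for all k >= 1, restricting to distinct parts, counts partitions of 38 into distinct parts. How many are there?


Partitions of 38 into distinct parts can be computed via generating function.
Product (1+x)(1+x^2)(1+x^3)...
The coefficient of x^38 = 864

864


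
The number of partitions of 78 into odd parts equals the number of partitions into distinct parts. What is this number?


Computing partitions of 78 into odd parts (1, 3, 5, ...):
Using the generating function prod_{k>=0} 1/(1-x^(2k+1)),
the count is 64234

64234


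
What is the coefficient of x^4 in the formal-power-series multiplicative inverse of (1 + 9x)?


The inverse is 1/(1 + 9x). Apply the geometric identity 1/(1 - y) = sum_{k>=0} y^k with y = -9x:
1/(1 + 9x) = sum_{k>=0} (-9)^k x^k.
So the coefficient of x^4 is (-9)^4 = 6561.

6561


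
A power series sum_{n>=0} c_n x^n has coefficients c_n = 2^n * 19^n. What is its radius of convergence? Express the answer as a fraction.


By the root test (Cauchy-Hadamard), the radius is R = 1 / limsup_n |c_n|^(1/n).
Here |c_n|^(1/n) = (2^n * 19^n)^(1/n) = 2 * 19 = 38 for all n.
So R = 1/38 = 1/38.

1/38


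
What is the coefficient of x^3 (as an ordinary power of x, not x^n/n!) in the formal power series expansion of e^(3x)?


The exponential series is e^y = sum_{k>=0} y^k / k!. Substituting y = 3x gives
e^(3x) = sum_{k>=0} 3^k x^k / k!.
So the coefficient of x^n is a^n/n! with a = 3, n = 3:
3^3 / 3! = 27/6 = 9/2

9/2


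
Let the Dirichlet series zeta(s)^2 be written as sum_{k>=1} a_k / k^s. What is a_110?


The Dirichlet convolution of the constant function 1 with itself gives (1 * 1)(k) = sum_{d | k} 1 = d(k), the number of positive divisors of k.
Since zeta(s) = sum_{k>=1} 1/k^s, we have zeta(s)^2 = sum_{k>=1} d(k)/k^s, so a_k = d(k).
For k = 110: the divisors are 1, 2, 5, 10, 11, 22, 55, 110.
Count = 8.

8


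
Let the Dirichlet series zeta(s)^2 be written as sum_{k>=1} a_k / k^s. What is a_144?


The Dirichlet convolution of the constant function 1 with itself gives (1 * 1)(k) = sum_{d | k} 1 = d(k), the number of positive divisors of k.
Since zeta(s) = sum_{k>=1} 1/k^s, we have zeta(s)^2 = sum_{k>=1} d(k)/k^s, so a_k = d(k).
For k = 144: the divisors are 1, 2, 3, 4, 6, 8, 9, 12, 16, 18, 24, 36, 48, 72, 144.
Count = 15.

15


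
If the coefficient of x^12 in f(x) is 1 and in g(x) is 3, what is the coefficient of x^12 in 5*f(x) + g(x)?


Scalar multiplication scales coefficients: 5 * 1 = 5.
Then add the g coefficient: 5 + 3
= 8

8


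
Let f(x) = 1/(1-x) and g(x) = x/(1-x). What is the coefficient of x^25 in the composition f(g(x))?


First simplify the composition: f(g(x)) = 1/(1 - x/(1-x)) = (1-x)/((1-x) - x) = (1-x)/(1-2x).
Now extract the coefficient. Write (1-x)/(1-2x) = 1/(1-2x) - x/(1-2x).
The coefficient of x^n in 1/(1-2x) is 2^n, and in x/(1-2x) is 2^(n-1) (for n >= 1).
So the coefficient of x^25 is 2^25 - 2^24 = 33554432 - 16777216 = 16777216.

16777216


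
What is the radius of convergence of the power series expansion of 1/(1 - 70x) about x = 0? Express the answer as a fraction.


Expanding 1/(1 - 70x) = sum_{k>=0} 70^k x^k, the series converges when |70x| < 1, i.e., |x| < 1/70.
So the radius of convergence is 1/70 = 1/70.

1/70


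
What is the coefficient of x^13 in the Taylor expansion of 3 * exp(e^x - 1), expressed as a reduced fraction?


exp(e^x - 1) = sum_{k>=0} Bell_k x^k / k!, where Bell_k is the k-th Bell number.
So the coefficient of x^13 is 3 * Bell_13 / 13!.
Computing: Bell_13 = 27644437 and 13! = 6227020800, giving
3 * 27644437/6227020800 = 27644437/2075673600.

27644437/2075673600


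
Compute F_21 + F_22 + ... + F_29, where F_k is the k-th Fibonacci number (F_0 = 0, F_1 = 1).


Use the identity sum_{k=0}^{N} F_k = F_{N+2} - 1 (which follows from F_{k+2} - F_{k+1} = F_k). Then
sum_{k=21}^{29} F_k = (F_{31} - 1) - (F_{22} - 1) = F_{31} - F_{22}.
Computing: F_{31} = 1346269, F_{22} = 17711, so
Sum = 1346269 - 17711 = 1328558.

1328558


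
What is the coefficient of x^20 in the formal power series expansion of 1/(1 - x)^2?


The negative binomial / multiset identity is
1/(1 - x)^r = sum_{k>=0} C(k + r - 1, r - 1) x^k.
Here r = 2 and k = 20, so the coefficient is
C(20 + 1, 1) = C(21, 1)
= 21

21
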